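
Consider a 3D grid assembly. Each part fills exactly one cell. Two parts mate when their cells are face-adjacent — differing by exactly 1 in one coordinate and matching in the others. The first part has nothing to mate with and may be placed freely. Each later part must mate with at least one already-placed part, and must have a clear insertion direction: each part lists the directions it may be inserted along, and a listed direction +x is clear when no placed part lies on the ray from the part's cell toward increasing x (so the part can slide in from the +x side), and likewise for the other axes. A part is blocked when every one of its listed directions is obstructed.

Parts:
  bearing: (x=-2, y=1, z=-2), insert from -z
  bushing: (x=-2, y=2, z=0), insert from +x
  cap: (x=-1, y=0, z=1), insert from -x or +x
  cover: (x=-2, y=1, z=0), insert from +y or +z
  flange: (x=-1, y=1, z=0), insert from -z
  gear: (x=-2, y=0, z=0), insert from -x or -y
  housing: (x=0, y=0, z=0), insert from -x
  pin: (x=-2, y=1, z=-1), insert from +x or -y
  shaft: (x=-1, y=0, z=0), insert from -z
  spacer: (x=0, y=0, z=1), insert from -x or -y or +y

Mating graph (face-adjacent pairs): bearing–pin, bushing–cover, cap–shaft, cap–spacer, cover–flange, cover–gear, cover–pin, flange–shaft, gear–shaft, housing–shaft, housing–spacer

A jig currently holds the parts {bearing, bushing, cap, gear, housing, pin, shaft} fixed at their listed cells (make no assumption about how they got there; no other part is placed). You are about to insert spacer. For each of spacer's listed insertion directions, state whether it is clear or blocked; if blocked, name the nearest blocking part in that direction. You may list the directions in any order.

+y: clear; -x: blocked by cap; -y: clear

-x: nearest on ray is cap@(-1, 0, 1) ⇒ blocked
-y: ray from spacer(0, 0, 1) has no placed part ⇒ clear
+y: ray from spacer(0, 0, 1) has no placed part ⇒ clear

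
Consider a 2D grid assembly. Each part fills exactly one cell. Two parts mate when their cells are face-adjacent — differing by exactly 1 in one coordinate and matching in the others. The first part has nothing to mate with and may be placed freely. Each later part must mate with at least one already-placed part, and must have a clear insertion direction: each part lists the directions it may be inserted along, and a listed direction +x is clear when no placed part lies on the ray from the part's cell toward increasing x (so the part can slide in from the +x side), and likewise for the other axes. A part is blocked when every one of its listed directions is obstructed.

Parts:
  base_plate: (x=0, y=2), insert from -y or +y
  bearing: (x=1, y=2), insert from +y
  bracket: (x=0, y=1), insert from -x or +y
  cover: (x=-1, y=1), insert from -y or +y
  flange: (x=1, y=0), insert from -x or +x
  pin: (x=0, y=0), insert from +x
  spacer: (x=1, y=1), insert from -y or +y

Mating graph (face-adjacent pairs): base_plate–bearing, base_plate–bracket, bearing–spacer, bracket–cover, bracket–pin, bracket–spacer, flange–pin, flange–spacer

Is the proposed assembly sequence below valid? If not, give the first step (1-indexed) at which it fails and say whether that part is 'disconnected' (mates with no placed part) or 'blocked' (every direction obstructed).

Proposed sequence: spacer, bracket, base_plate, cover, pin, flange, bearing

1. spacer@(1, 1) [-y clear] — {spacer}
2. bracket@(0, 1) [-x clear] — {bracket, spacer}
3. base_plate@(0, 2) [+y clear] — {base_plate, bracket, spacer}
4. cover@(-1, 1) [-y clear] — {base_plate, bracket, cover, spacer}
5. pin@(0, 0) [+x clear] — {base_plate, bracket, cover, pin, spacer}
6. flange@(1, 0) [+x clear] — {base_plate, bracket, cover, flange, pin, spacer}
7. bearing@(1, 2) [+y clear] — {base_plate, bearing, bracket, cover, flange, pin, spacer}

Valid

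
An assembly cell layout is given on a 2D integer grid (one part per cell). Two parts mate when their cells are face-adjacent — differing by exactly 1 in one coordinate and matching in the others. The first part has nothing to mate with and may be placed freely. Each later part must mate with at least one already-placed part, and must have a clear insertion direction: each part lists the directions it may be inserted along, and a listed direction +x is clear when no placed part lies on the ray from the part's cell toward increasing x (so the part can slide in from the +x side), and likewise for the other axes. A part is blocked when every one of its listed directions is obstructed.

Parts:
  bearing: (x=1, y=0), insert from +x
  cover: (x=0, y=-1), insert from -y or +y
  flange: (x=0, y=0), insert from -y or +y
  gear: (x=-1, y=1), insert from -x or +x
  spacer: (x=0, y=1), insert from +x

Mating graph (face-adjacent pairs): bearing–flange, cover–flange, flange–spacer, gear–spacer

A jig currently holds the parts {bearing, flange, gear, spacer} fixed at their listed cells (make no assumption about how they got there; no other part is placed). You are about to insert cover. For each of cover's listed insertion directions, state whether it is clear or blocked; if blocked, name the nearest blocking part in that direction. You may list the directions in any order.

-y: ray from cover(0, -1) has no placed part ⇒ clear
+y: nearest on ray is flange@(0, 0) ⇒ blocked

+y: blocked by flange; -y: clear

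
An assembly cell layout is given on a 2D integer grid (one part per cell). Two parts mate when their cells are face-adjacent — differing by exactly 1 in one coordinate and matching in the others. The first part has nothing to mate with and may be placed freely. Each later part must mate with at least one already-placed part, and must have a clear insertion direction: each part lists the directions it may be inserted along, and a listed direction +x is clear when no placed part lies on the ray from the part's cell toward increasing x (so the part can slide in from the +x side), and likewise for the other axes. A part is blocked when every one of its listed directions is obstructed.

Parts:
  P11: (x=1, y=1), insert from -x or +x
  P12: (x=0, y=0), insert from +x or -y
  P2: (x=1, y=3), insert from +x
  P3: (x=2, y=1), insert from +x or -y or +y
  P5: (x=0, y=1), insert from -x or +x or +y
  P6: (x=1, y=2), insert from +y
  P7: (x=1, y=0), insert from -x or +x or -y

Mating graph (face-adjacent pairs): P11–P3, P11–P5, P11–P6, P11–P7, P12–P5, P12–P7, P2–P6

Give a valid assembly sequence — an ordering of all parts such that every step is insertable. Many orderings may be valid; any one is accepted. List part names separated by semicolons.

P7; P12; P11; P6; P3; P2; P5

1. P7@(1, 0) [-x clear] — {P7}
2. P12@(0, 0) [-y clear] — {P12, P7}
3. P11@(1, 1) [-x clear] — {P11, P12, P7}
4. P6@(1, 2) [+y clear] — {P11, P12, P6, P7}
5. P3@(2, 1) [+x clear] — {P11, P12, P3, P6, P7}
6. P2@(1, 3) [+x clear] — {P11, P12, P2, P3, P6, P7}
7. P5@(0, 1) [-x clear] — {P11, P12, P2, P3, P5, P6, P7}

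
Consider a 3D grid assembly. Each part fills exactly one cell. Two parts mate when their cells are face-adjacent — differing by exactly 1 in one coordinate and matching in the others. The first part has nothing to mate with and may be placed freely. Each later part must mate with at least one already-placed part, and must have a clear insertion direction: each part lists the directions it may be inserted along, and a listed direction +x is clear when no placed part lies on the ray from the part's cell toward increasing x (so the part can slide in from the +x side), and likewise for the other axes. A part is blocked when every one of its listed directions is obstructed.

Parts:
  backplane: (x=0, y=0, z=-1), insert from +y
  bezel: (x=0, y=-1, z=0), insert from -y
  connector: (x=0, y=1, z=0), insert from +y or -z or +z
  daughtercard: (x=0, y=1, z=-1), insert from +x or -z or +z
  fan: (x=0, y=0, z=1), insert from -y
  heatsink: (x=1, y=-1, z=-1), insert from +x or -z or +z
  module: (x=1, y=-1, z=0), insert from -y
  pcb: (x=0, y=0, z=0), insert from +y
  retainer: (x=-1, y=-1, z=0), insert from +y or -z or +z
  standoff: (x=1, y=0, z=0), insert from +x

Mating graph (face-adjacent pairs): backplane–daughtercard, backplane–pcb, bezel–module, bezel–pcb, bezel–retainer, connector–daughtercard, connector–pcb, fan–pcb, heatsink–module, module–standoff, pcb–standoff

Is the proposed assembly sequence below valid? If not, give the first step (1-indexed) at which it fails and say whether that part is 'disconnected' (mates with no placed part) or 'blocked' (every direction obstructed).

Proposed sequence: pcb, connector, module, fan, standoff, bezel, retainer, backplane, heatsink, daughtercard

1. pcb@(0, 0, 0) [+y clear] — {pcb}
2. connector@(0, 1, 0) [+y clear] — {connector, pcb}
3. module@(1, -1, 0) — no placed neighbour ⇒ disconnected

Invalid at step 3 (disconnected)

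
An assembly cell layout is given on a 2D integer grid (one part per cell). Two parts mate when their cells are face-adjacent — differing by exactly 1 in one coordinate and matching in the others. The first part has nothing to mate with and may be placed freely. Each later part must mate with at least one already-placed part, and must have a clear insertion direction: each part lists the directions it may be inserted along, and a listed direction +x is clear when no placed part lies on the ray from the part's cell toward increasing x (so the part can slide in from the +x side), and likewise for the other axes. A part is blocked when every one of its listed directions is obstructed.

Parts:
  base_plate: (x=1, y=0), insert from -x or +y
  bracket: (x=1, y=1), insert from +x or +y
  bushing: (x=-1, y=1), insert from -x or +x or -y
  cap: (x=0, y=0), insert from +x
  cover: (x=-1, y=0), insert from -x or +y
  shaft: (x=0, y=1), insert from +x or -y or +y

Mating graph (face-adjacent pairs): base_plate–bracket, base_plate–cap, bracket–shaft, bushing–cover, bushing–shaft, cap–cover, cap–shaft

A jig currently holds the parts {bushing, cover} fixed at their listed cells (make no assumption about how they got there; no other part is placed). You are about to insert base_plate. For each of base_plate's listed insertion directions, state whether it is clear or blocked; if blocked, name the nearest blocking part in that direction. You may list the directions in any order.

-x: nearest on ray is cover@(-1, 0) ⇒ blocked
+y: ray from base_plate(1, 0) has no placed part ⇒ clear

+y: clear; -x: blocked by cover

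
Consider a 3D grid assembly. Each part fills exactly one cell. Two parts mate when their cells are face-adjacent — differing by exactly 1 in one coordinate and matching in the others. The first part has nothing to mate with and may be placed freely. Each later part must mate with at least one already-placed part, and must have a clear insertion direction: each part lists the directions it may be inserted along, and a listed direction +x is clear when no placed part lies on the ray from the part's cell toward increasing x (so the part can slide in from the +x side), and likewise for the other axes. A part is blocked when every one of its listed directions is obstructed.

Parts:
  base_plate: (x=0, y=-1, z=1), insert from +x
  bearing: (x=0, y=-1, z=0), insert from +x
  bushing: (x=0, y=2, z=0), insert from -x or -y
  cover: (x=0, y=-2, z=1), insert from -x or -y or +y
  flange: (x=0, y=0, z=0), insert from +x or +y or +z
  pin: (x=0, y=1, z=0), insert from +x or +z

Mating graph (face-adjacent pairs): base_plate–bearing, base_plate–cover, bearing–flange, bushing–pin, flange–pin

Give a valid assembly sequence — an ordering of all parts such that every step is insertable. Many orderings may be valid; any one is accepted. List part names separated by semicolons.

bearing; base_plate; cover; flange; pin; bushing

1. bearing@(0, -1, 0) [+x clear] — {bearing}
2. base_plate@(0, -1, 1) [+x clear] — {base_plate, bearing}
3. cover@(0, -2, 1) [-x clear] — {base_plate, bearing, cover}
4. flange@(0, 0, 0) [+x clear] — {base_plate, bearing, cover, flange}
5. pin@(0, 1, 0) [+x clear] — {base_plate, bearing, cover, flange, pin}
6. bushing@(0, 2, 0) [-x clear] — {base_plate, bearing, bushing, cover, flange, pin}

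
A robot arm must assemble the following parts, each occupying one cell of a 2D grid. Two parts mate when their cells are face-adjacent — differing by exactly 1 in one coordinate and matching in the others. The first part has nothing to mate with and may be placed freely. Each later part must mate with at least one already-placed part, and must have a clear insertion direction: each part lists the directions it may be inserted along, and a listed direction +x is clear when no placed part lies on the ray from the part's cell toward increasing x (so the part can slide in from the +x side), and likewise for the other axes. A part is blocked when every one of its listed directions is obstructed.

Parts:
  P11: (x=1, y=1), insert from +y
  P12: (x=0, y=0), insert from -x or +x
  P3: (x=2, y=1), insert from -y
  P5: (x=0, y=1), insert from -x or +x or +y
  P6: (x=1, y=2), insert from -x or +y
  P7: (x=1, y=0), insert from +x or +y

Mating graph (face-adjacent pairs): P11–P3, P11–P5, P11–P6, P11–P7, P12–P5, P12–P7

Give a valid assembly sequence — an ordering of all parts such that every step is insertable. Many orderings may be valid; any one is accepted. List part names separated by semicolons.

P11; P6; P3; P7; P12; P5

1. P11@(1, 1) [+y clear] — {P11}
2. P6@(1, 2) [-x clear] — {P11, P6}
3. P3@(2, 1) [-y clear] — {P11, P3, P6}
4. P7@(1, 0) [+x clear] — {P11, P3, P6, P7}
5. P12@(0, 0) [-x clear] — {P11, P12, P3, P6, P7}
6. P5@(0, 1) [-x clear] — {P11, P12, P3, P5, P6, P7}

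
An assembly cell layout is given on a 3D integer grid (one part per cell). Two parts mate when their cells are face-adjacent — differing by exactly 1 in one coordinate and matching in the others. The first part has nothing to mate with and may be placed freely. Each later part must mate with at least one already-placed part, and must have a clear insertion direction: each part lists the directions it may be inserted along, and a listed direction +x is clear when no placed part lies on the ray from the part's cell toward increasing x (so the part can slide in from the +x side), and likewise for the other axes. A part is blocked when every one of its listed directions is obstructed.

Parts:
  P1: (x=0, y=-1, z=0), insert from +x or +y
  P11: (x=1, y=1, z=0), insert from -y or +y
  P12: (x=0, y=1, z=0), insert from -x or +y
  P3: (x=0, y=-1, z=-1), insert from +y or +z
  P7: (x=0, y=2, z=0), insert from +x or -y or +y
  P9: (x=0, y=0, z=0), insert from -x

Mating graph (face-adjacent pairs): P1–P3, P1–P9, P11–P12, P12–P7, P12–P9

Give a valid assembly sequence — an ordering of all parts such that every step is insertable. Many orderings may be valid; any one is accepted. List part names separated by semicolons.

P1; P3; P9; P12; P7; P11

1. P1@(0, -1, 0) [+x clear] — {P1}
2. P3@(0, -1, -1) [+y clear] — {P1, P3}
3. P9@(0, 0, 0) [-x clear] — {P1, P3, P9}
4. P12@(0, 1, 0) [-x clear] — {P1, P12, P3, P9}
5. P7@(0, 2, 0) [+x clear] — {P1, P12, P3, P7, P9}
6. P11@(1, 1, 0) [-y clear] — {P1, P11, P12, P3, P7, P9}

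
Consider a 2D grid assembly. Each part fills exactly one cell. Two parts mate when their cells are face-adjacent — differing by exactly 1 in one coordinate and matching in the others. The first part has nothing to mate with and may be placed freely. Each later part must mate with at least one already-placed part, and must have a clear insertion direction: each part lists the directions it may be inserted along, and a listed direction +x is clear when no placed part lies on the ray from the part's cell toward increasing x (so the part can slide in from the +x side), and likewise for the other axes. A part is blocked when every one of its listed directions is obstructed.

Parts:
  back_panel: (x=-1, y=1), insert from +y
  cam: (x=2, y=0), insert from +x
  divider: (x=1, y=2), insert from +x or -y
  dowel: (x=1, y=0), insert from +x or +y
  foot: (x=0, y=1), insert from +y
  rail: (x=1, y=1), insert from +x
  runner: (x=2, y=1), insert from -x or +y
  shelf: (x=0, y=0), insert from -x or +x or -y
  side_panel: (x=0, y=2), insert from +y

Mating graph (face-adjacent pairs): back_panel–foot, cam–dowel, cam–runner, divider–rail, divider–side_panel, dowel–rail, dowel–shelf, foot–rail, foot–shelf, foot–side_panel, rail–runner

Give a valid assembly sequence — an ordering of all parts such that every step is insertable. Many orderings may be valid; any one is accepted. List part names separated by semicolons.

shelf; foot; side_panel; divider; rail; runner; dowel; cam; back_panel

1. shelf@(0, 0) [-x clear] — {shelf}
2. foot@(0, 1) [+y clear] — {foot, shelf}
3. side_panel@(0, 2) [+y clear] — {foot, shelf, side_panel}
4. divider@(1, 2) [+x clear] — {divider, foot, shelf, side_panel}
5. rail@(1, 1) [+x clear] — {divider, foot, rail, shelf, side_panel}
6. runner@(2, 1) [+y clear] — {divider, foot, rail, runner, shelf, side_panel}
7. dowel@(1, 0) [+x clear] — {divider, dowel, foot, rail, runner, shelf, side_panel}
8. cam@(2, 0) [+x clear] — {cam, divider, dowel, foot, rail, runner, shelf, side_panel}
9. back_panel@(-1, 1) [+y clear] — {back_panel, cam, divider, dowel, foot, rail, runner, shelf, side_panel}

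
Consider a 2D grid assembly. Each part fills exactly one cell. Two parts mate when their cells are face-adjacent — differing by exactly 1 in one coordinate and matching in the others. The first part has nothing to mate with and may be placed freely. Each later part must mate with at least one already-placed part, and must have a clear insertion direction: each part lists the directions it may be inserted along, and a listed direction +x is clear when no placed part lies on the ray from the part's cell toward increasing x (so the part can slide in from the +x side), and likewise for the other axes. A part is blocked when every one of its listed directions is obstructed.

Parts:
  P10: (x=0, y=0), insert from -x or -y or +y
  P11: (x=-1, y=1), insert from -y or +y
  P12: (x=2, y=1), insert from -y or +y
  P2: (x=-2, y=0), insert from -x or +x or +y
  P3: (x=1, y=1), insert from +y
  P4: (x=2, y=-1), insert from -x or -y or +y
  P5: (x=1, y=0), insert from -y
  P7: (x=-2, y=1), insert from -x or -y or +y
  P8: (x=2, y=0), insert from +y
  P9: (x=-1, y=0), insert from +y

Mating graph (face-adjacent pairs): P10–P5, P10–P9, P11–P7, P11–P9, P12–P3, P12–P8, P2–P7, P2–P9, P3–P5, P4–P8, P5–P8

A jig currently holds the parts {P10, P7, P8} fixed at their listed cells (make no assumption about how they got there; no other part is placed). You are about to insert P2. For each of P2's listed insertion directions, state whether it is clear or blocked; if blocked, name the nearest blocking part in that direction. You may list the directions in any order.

-x: ray from P2(-2, 0) has no placed part ⇒ clear
+x: nearest on ray is P10@(0, 0) ⇒ blocked
+y: nearest on ray is P7@(-2, 1) ⇒ blocked

+x: blocked by P10; +y: blocked by P7; -x: clear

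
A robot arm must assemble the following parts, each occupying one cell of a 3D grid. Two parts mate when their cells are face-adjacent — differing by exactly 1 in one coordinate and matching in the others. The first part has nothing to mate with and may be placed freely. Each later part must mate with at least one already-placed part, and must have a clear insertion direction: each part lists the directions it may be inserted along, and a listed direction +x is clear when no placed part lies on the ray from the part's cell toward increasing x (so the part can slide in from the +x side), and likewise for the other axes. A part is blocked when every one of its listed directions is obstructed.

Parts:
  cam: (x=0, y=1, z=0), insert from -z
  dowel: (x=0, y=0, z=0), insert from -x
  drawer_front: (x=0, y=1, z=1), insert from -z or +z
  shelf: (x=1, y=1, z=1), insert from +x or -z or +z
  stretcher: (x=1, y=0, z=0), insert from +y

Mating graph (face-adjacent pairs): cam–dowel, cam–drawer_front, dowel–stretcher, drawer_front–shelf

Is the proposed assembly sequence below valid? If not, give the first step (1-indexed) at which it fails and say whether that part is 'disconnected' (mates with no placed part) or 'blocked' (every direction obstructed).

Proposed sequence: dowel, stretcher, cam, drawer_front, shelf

1. dowel@(0, 0, 0) [-x clear] — {dowel}
2. stretcher@(1, 0, 0) [+y clear] — {dowel, stretcher}
3. cam@(0, 1, 0) [-z clear] — {cam, dowel, stretcher}
4. drawer_front@(0, 1, 1) [+z clear] — {cam, dowel, drawer_front, stretcher}
5. shelf@(1, 1, 1) [+x clear] — {cam, dowel, drawer_front, shelf, stretcher}

Valid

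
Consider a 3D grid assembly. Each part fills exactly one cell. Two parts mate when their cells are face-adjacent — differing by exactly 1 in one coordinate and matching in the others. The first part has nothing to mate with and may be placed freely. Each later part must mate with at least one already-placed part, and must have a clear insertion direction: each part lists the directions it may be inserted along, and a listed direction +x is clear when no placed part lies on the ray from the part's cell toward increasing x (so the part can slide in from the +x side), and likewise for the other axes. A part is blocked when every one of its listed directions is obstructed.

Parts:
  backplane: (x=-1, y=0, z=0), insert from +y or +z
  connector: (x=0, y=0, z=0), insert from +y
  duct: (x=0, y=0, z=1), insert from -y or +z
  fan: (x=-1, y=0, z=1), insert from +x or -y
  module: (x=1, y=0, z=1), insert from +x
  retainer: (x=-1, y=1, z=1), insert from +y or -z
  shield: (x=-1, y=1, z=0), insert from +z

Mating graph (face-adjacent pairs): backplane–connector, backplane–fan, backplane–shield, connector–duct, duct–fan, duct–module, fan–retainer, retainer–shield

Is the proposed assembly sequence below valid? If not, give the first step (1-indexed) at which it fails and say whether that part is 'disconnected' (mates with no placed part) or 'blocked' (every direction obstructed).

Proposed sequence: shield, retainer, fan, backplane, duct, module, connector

1. shield@(-1, 1, 0) [+z clear] — {shield}
2. retainer@(-1, 1, 1) [+y clear] — {retainer, shield}
3. fan@(-1, 0, 1) [+x clear] — {fan, retainer, shield}
4. backplane@(-1, 0, 0) — +y/+z all obstructed ⇒ blocked

Invalid at step 4 (blocked)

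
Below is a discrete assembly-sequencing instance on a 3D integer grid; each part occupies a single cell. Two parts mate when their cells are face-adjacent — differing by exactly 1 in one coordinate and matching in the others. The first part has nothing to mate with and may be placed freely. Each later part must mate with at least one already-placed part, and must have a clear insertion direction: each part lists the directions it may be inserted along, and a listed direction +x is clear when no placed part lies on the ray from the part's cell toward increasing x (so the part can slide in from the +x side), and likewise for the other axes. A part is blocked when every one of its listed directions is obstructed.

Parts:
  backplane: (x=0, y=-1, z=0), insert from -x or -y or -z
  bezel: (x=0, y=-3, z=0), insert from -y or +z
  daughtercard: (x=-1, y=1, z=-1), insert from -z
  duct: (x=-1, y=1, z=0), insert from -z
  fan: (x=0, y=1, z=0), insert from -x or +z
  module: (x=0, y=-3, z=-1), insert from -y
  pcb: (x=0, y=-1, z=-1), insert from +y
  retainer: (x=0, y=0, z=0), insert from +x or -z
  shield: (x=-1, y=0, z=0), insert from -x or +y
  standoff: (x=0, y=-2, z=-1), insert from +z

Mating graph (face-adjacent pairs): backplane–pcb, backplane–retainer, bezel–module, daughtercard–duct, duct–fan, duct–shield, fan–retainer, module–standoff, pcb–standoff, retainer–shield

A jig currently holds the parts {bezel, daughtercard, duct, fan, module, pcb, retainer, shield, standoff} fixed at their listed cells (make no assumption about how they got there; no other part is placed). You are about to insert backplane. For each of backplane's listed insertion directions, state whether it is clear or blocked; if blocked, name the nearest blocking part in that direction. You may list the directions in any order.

-x: clear; -y: blocked by bezel; -z: blocked by pcb

-x: ray from backplane(0, -1, 0) has no placed part ⇒ clear
-y: nearest on ray is bezel@(0, -3, 0) ⇒ blocked
-z: nearest on ray is pcb@(0, -1, -1) ⇒ blocked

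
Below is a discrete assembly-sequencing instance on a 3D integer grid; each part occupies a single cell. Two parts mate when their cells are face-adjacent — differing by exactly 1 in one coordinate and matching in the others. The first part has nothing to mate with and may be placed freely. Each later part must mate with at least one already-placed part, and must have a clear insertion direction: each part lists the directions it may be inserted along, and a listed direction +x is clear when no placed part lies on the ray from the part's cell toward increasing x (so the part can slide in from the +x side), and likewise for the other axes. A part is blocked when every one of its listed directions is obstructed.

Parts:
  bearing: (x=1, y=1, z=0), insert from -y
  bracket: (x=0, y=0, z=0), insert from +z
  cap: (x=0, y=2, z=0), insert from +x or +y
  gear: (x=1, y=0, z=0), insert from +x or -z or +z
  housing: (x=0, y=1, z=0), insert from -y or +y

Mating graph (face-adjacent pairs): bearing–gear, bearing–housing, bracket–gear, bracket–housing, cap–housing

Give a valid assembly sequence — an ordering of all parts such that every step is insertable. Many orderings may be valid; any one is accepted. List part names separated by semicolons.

1. housing@(0, 1, 0) [-y clear] — {housing}
2. cap@(0, 2, 0) [+x clear] — {cap, housing}
3. bracket@(0, 0, 0) [+z clear] — {bracket, cap, housing}
4. bearing@(1, 1, 0) [-y clear] — {bearing, bracket, cap, housing}
5. gear@(1, 0, 0) [+x clear] — {bearing, bracket, cap, gear, housing}

housing; cap; bracket; bearing; gear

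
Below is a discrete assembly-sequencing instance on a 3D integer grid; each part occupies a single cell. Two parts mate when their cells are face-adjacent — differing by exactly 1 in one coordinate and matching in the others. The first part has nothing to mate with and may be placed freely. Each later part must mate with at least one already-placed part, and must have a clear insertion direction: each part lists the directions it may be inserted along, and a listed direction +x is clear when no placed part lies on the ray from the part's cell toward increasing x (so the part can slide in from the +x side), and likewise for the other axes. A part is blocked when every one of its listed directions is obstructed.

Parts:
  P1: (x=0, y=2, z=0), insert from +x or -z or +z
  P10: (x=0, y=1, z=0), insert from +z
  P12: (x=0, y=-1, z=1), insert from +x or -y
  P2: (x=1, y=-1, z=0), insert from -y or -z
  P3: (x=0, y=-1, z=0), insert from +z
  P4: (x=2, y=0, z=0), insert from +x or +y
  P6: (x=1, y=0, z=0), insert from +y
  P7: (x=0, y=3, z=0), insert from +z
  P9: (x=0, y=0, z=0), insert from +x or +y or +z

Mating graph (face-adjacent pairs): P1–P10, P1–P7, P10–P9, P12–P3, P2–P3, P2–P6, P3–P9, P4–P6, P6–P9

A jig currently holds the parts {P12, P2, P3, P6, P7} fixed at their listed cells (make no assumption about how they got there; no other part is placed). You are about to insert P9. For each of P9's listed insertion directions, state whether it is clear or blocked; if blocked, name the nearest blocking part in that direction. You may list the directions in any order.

+x: blocked by P6; +y: blocked by P7; +z: clear

+x: nearest on ray is P6@(1, 0, 0) ⇒ blocked
+y: nearest on ray is P7@(0, 3, 0) ⇒ blocked
+z: ray from P9(0, 0, 0) has no placed part ⇒ clear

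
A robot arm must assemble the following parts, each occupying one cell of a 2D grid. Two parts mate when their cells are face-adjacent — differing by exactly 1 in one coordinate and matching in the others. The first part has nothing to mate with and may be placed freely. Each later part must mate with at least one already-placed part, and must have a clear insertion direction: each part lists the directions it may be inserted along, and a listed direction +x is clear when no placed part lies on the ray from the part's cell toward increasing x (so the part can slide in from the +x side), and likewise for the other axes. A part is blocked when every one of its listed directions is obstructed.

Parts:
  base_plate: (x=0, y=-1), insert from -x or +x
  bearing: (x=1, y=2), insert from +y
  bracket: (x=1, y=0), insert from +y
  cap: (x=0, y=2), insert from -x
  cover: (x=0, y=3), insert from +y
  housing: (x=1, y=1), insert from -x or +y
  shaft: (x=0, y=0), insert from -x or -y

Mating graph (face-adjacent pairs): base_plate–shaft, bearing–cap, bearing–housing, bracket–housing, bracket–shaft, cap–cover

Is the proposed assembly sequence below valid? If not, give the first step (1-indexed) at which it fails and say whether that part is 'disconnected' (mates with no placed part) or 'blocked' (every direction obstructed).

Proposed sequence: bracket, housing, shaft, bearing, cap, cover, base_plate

Valid

1. bracket@(1, 0) [+y clear] — {bracket}
2. housing@(1, 1) [-x clear] — {bracket, housing}
3. shaft@(0, 0) [-x clear] — {bracket, housing, shaft}
4. bearing@(1, 2) [+y clear] — {bearing, bracket, housing, shaft}
5. cap@(0, 2) [-x clear] — {bearing, bracket, cap, housing, shaft}
6. cover@(0, 3) [+y clear] — {bearing, bracket, cap, cover, housing, shaft}
7. base_plate@(0, -1) [-x clear] — {base_plate, bearing, bracket, cap, cover, housing, shaft}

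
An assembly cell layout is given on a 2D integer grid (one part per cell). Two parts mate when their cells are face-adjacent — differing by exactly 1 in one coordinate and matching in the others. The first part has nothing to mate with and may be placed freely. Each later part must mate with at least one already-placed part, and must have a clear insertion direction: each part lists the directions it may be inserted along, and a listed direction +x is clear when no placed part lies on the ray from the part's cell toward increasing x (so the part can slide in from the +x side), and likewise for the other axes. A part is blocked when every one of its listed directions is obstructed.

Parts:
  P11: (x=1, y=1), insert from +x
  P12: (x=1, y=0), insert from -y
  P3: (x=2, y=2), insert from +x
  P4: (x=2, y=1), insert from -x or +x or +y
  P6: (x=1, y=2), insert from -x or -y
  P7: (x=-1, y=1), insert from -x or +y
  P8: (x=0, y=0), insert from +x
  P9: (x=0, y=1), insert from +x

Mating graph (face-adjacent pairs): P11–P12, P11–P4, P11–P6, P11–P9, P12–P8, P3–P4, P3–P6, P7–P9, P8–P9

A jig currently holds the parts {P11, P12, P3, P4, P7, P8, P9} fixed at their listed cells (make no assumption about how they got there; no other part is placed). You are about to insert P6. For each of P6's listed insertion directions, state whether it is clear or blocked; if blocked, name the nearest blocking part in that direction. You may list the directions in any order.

-x: ray from P6(1, 2) has no placed part ⇒ clear
-y: nearest on ray is P11@(1, 1) ⇒ blocked

-x: clear; -y: blocked by P11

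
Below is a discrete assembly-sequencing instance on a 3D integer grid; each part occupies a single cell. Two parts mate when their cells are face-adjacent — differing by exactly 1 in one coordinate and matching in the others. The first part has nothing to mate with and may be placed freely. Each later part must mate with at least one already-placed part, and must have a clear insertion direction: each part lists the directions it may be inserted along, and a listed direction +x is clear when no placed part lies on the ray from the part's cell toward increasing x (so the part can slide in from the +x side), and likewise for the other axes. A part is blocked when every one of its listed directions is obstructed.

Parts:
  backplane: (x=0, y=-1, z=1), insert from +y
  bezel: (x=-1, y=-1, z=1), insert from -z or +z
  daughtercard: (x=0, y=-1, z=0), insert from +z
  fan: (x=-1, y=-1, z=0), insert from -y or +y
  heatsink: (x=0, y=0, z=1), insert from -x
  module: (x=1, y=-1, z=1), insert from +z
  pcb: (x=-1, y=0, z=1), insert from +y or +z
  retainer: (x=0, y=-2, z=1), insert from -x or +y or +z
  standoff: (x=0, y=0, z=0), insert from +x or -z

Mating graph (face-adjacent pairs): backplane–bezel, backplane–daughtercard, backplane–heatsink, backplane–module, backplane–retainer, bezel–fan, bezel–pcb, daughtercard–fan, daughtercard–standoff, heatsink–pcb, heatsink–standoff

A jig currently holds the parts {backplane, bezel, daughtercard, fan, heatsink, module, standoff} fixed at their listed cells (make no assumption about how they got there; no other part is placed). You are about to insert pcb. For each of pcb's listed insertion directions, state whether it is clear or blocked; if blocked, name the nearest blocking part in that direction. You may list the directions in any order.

+y: ray from pcb(-1, 0, 1) has no placed part ⇒ clear
+z: ray from pcb(-1, 0, 1) has no placed part ⇒ clear

+y: clear; +z: clear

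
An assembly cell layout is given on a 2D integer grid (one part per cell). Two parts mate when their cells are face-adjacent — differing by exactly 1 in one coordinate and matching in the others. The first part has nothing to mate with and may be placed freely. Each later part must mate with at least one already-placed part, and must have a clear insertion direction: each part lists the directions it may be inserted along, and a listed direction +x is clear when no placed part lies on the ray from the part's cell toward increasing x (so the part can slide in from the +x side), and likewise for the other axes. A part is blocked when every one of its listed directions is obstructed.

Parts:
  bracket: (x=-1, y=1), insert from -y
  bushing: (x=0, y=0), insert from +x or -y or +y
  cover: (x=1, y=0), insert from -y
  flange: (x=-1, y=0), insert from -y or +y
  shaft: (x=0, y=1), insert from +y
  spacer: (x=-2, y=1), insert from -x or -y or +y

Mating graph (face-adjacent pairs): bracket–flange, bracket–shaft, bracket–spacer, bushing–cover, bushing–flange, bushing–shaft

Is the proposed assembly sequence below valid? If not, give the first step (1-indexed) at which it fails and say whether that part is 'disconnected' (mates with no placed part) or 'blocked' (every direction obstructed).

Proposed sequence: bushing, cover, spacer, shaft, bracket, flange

Invalid at step 3 (disconnected)

1. bushing@(0, 0) [+x clear] — {bushing}
2. cover@(1, 0) [-y clear] — {bushing, cover}
3. spacer@(-2, 1) — no placed neighbour ⇒ disconnected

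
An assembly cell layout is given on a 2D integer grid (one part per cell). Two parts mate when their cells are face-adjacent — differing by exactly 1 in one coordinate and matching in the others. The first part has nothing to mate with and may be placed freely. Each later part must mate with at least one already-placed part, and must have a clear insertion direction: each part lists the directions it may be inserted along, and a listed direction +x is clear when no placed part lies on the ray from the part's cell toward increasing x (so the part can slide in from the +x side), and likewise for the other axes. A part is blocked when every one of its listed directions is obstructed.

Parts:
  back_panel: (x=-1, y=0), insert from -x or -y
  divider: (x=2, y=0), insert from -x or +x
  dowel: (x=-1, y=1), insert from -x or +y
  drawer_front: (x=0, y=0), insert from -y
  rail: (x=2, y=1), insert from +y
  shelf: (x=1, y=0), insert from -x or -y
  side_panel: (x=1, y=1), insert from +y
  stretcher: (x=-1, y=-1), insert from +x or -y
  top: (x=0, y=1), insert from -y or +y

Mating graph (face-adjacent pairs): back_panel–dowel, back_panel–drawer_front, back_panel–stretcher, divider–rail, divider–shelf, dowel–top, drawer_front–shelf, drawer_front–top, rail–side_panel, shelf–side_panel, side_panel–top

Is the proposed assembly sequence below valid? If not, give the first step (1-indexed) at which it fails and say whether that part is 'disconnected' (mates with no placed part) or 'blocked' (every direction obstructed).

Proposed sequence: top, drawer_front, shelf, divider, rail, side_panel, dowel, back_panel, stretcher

1. top@(0, 1) [-y clear] — {top}
2. drawer_front@(0, 0) [-y clear] — {drawer_front, top}
3. shelf@(1, 0) [-y clear] — {drawer_front, shelf, top}
4. divider@(2, 0) [+x clear] — {divider, drawer_front, shelf, top}
5. rail@(2, 1) [+y clear] — {divider, drawer_front, rail, shelf, top}
6. side_panel@(1, 1) [+y clear] — {divider, drawer_front, rail, shelf, side_panel, top}
7. dowel@(-1, 1) [-x clear] — {divider, dowel, drawer_front, rail, shelf, side_panel, top}
8. back_panel@(-1, 0) [-x clear] — {back_panel, divider, dowel, drawer_front, rail, shelf, side_panel, top}
9. stretcher@(-1, -1) [+x clear] — {back_panel, divider, dowel, drawer_front, rail, shelf, side_panel, stretcher, top}

Valid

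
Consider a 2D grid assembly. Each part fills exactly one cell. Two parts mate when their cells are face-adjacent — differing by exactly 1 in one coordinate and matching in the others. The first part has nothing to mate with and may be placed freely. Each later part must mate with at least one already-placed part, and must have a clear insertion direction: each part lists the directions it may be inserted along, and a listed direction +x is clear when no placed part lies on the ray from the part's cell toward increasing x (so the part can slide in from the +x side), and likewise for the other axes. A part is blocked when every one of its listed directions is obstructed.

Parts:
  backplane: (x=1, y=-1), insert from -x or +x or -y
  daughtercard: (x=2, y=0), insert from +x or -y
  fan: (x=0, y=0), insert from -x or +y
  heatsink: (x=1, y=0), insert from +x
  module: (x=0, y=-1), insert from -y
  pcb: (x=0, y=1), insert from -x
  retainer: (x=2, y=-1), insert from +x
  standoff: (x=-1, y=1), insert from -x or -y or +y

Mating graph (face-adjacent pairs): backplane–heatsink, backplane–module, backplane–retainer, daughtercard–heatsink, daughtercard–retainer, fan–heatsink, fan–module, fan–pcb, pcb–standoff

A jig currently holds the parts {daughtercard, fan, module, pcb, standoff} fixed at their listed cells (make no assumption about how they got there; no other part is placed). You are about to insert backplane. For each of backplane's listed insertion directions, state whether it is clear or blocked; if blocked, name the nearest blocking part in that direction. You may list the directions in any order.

-x: nearest on ray is module@(0, -1) ⇒ blocked
+x: ray from backplane(1, -1) has no placed part ⇒ clear
-y: ray from backplane(1, -1) has no placed part ⇒ clear

+x: clear; -x: blocked by module; -y: clear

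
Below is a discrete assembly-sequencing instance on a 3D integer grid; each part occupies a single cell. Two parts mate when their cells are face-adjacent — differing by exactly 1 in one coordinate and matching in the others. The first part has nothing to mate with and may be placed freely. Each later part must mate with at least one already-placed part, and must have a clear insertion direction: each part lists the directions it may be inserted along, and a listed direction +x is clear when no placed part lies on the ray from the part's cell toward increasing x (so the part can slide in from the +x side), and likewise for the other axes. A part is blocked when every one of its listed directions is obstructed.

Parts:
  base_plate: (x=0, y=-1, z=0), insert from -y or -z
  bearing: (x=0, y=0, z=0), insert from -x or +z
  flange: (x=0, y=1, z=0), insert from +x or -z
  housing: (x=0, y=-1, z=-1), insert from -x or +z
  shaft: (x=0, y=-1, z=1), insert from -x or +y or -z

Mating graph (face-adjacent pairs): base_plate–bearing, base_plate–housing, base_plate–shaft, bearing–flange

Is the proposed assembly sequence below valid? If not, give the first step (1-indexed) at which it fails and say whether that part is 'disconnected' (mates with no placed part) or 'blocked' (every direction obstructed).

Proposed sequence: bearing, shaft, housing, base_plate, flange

Invalid at step 2 (disconnected)

1. bearing@(0, 0, 0) [-x clear] — {bearing}
2. shaft@(0, -1, 1) — no placed neighbour ⇒ disconnected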